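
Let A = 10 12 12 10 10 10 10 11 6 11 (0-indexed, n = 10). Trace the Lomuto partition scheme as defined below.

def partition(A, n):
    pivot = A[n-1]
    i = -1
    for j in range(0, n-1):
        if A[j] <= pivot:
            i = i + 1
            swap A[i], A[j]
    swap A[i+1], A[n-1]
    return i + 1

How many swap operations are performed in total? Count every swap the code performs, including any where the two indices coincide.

pivot=11, i=-1
j=0: 10≤11, i=0, swap(0,0) ⇒ 10 12 12 10 10 10 10 11 6 11
j=1: 12>11, skip
j=2: 12>11, skip
j=3: 10≤11, i=1, swap(1,3) ⇒ 10 10 12 12 10 10 10 11 6 11
j=4: 10≤11, i=2, swap(2,4) ⇒ 10 10 10 12 12 10 10 11 6 11
j=5: 10≤11, i=3, swap(3,5) ⇒ 10 10 10 10 12 12 10 11 6 11
j=6: 10≤11, i=4, swap(4,6) ⇒ 10 10 10 10 10 12 12 11 6 11
j=7: 11≤11, i=5, swap(5,7) ⇒ 10 10 10 10 10 11 12 12 6 11
j=8: 6≤11, i=6, swap(6,8) ⇒ 10 10 10 10 10 11 6 12 12 11
swap(7,9) ⇒ 10 10 10 10 10 11 6 11 12 12; return 7

8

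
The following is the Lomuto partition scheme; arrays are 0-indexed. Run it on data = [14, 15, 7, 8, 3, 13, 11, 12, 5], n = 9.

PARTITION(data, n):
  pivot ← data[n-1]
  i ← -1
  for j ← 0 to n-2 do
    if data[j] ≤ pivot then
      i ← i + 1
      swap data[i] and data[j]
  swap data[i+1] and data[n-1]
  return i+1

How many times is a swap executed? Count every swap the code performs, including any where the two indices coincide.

pivot = data[8] = 5; i = -1
j=0: data[0]=14 > 5 → no swap
j=1: data[1]=15 > 5 → no swap
j=2: data[2]=7 > 5 → no swap
j=3: data[3]=8 > 5 → no swap
j=4: data[4]=3 ≤ 5 → i=0, swap data[0],data[4] → [3, 15, 7, 8, 14, 13, 11, 12, 5]
j=5: data[5]=13 > 5 → no swap
j=6: data[6]=11 > 5 → no swap
j=7: data[7]=12 > 5 → no swap
final swap data[1],data[8] → [3, 5, 7, 8, 14, 13, 11, 12, 15]; return 1

2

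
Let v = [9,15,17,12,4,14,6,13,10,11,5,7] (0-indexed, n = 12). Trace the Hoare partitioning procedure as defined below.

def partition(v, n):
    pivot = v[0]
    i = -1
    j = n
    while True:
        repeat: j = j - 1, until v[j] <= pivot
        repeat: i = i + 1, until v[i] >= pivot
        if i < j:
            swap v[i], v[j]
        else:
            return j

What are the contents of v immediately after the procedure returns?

[7,5,6,4,12,14,17,13,10,11,15,9]

pivot = v[0] = 9; i = -1, j = 12
j→11 (v[11]=7≤9), i→0 (v[0]=9≥9); i<j, swap → [7,15,17,12,4,14,6,13,10,11,5,9]
j→10 (v[10]=5≤9), i→1 (v[1]=15≥9); i<j, swap → [7,5,17,12,4,14,6,13,10,11,15,9]
j→6 (v[6]=6≤9), i→2 (v[2]=17≥9); i<j, swap → [7,5,6,12,4,14,17,13,10,11,15,9]
j→4 (v[4]=4≤9), i→3 (v[3]=12≥9); i<j, swap → [7,5,6,4,12,14,17,13,10,11,15,9]
j→3, i→4; i≥j, return j=3. v = [7,5,6,4,12,14,17,13,10,11,15,9]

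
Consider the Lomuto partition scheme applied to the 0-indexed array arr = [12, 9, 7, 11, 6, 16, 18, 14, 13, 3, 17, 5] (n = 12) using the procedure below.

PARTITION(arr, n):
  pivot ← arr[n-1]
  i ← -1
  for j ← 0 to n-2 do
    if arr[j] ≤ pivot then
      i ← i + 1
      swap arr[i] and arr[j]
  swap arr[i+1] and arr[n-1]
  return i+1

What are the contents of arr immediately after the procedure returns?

pivot=5, i=-1
j=0: 12>5, skip
j=1: 9>5, skip
j=2: 7>5, skip
j=3: 11>5, skip
j=4: 6>5, skip
j=5: 16>5, skip
j=6: 18>5, skip
j=7: 14>5, skip
j=8: 13>5, skip
j=9: 3≤5, i=0, swap(0,9) ⇒ [3, 9, 7, 11, 6, 16, 18, 14, 13, 12, 17, 5]
j=10: 17>5, skip
swap(1,11) ⇒ [3, 5, 7, 11, 6, 16, 18, 14, 13, 12, 17, 9]; return 1

[3, 5, 7, 11, 6, 16, 18, 14, 13, 12, 17, 9]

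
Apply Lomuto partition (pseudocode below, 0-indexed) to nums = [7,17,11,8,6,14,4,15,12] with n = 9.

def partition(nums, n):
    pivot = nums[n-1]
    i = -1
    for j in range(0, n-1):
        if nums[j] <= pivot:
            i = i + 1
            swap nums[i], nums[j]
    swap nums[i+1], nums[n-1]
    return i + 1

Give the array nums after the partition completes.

pivot = nums[8] = 12; i = -1
j=0: nums[0]=7 ≤ 12 → i=0, swap nums[0],nums[0] (no change) → [7,17,11,8,6,14,4,15,12]
j=1: nums[1]=17 > 12 → no swap
j=2: nums[2]=11 ≤ 12 → i=1, swap nums[1],nums[2] → [7,11,17,8,6,14,4,15,12]
j=3: nums[3]=8 ≤ 12 → i=2, swap nums[2],nums[3] → [7,11,8,17,6,14,4,15,12]
j=4: nums[4]=6 ≤ 12 → i=3, swap nums[3],nums[4] → [7,11,8,6,17,14,4,15,12]
j=5: nums[5]=14 > 12 → no swap
j=6: nums[6]=4 ≤ 12 → i=4, swap nums[4],nums[6] → [7,11,8,6,4,14,17,15,12]
j=7: nums[7]=15 > 12 → no swap
final swap nums[5],nums[8] → [7,11,8,6,4,12,17,15,14]; return 5

[7,11,8,6,4,12,17,15,14]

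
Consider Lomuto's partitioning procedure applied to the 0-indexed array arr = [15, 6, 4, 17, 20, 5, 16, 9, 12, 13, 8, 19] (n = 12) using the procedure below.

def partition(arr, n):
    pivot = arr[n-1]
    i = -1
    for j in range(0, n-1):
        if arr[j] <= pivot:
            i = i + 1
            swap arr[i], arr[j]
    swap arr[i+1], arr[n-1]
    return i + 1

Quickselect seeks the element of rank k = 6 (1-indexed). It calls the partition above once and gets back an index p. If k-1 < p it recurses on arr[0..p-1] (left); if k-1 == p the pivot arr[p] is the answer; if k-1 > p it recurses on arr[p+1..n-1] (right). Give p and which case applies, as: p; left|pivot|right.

10; left

pivot = arr[11] = 19; i = -1
j=0: arr[0]=15 ≤ 19 → i=0, swap arr[0],arr[0] (no change) → [15, 6, 4, 17, 20, 5, 16, 9, 12, 13, 8, 19]
j=1: arr[1]=6 ≤ 19 → i=1, swap arr[1],arr[1] (no change) → [15, 6, 4, 17, 20, 5, 16, 9, 12, 13, 8, 19]
j=2: arr[2]=4 ≤ 19 → i=2, swap arr[2],arr[2] (no change) → [15, 6, 4, 17, 20, 5, 16, 9, 12, 13, 8, 19]
j=3: arr[3]=17 ≤ 19 → i=3, swap arr[3],arr[3] (no change) → [15, 6, 4, 17, 20, 5, 16, 9, 12, 13, 8, 19]
j=4: arr[4]=20 > 19 → no swap
j=5: arr[5]=5 ≤ 19 → i=4, swap arr[4],arr[5] → [15, 6, 4, 17, 5, 20, 16, 9, 12, 13, 8, 19]
j=6: arr[6]=16 ≤ 19 → i=5, swap arr[5],arr[6] → [15, 6, 4, 17, 5, 16, 20, 9, 12, 13, 8, 19]
j=7: arr[7]=9 ≤ 19 → i=6, swap arr[6],arr[7] → [15, 6, 4, 17, 5, 16, 9, 20, 12, 13, 8, 19]
j=8: arr[8]=12 ≤ 19 → i=7, swap arr[7],arr[8] → [15, 6, 4, 17, 5, 16, 9, 12, 20, 13, 8, 19]
j=9: arr[9]=13 ≤ 19 → i=8, swap arr[8],arr[9] → [15, 6, 4, 17, 5, 16, 9, 12, 13, 20, 8, 19]
j=10: arr[10]=8 ≤ 19 → i=9, swap arr[9],arr[10] → [15, 6, 4, 17, 5, 16, 9, 12, 13, 8, 20, 19]
final swap arr[10],arr[11] → [15, 6, 4, 17, 5, 16, 9, 12, 13, 8, 19, 20]; return 10
p = 10; k-1 = 5 < 10 ⇒ left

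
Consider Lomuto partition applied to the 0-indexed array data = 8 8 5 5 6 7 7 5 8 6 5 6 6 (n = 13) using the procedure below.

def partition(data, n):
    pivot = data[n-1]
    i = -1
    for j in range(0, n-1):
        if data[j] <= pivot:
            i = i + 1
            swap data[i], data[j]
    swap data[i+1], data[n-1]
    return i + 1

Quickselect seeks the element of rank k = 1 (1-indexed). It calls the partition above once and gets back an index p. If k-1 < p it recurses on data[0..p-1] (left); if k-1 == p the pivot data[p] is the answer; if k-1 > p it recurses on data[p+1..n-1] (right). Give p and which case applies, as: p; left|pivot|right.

pivot = data[12] = 6; i = -1
j=0: data[0]=8 > 6 → no swap
j=1: data[1]=8 > 6 → no swap
j=2: data[2]=5 ≤ 6 → i=0, swap data[0],data[2] → 5 8 8 5 6 7 7 5 8 6 5 6 6
j=3: data[3]=5 ≤ 6 → i=1, swap data[1],data[3] → 5 5 8 8 6 7 7 5 8 6 5 6 6
j=4: data[4]=6 ≤ 6 → i=2, swap data[2],data[4] → 5 5 6 8 8 7 7 5 8 6 5 6 6
j=5: data[5]=7 > 6 → no swap
j=6: data[6]=7 > 6 → no swap
j=7: data[7]=5 ≤ 6 → i=3, swap data[3],data[7] → 5 5 6 5 8 7 7 8 8 6 5 6 6
j=8: data[8]=8 > 6 → no swap
j=9: data[9]=6 ≤ 6 → i=4, swap data[4],data[9] → 5 5 6 5 6 7 7 8 8 8 5 6 6
j=10: data[10]=5 ≤ 6 → i=5, swap data[5],data[10] → 5 5 6 5 6 5 7 8 8 8 7 6 6
j=11: data[11]=6 ≤ 6 → i=6, swap data[6],data[11] → 5 5 6 5 6 5 6 8 8 8 7 7 6
final swap data[7],data[12] → 5 5 6 5 6 5 6 6 8 8 7 7 8; return 7
p = 7; k-1 = 0 < 7 ⇒ left

7; left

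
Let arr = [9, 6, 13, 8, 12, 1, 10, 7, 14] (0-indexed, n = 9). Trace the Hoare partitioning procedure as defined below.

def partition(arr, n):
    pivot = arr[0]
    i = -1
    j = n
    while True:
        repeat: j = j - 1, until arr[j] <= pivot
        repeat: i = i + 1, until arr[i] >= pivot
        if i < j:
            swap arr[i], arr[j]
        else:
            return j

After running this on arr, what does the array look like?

[7, 6, 1, 8, 12, 13, 10, 9, 14]

pivot=9
j stops at 7 (7), i stops at 0 (9); swap ⇒ [7, 6, 13, 8, 12, 1, 10, 9, 14]
j stops at 5 (1), i stops at 2 (13); swap ⇒ [7, 6, 1, 8, 12, 13, 10, 9, 14]
j stops at 3, i stops at 4; i≥j ⇒ return 3. arr=[7, 6, 1, 8, 12, 13, 10, 9, 14]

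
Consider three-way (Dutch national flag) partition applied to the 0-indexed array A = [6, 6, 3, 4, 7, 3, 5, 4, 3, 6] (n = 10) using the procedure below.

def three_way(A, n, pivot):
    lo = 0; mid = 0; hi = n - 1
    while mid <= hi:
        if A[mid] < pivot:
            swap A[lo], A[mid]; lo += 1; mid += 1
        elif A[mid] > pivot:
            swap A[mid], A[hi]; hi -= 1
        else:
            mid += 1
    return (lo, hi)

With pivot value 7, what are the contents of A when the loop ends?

[6, 6, 3, 4, 3, 5, 4, 3, 6, 7]

pivot = 7; lo=0, mid=0, hi=9
A[mid]=6<7: swap A[0],A[0]; lo=1,mid=1 → [6, 6, 3, 4, 7, 3, 5, 4, 3, 6]
A[mid]=6<7: swap A[1],A[1]; lo=2,mid=2 → [6, 6, 3, 4, 7, 3, 5, 4, 3, 6]
A[mid]=3<7: swap A[2],A[2]; lo=3,mid=3 → [6, 6, 3, 4, 7, 3, 5, 4, 3, 6]
A[mid]=4<7: swap A[3],A[3]; lo=4,mid=4 → [6, 6, 3, 4, 7, 3, 5, 4, 3, 6]
A[mid]=7=7: mid=5
A[mid]=3<7: swap A[4],A[5]; lo=5,mid=6 → [6, 6, 3, 4, 3, 7, 5, 4, 3, 6]
A[mid]=5<7: swap A[5],A[6]; lo=6,mid=7 → [6, 6, 3, 4, 3, 5, 7, 4, 3, 6]
A[mid]=4<7: swap A[6],A[7]; lo=7,mid=8 → [6, 6, 3, 4, 3, 5, 4, 7, 3, 6]
A[mid]=3<7: swap A[7],A[8]; lo=8,mid=9 → [6, 6, 3, 4, 3, 5, 4, 3, 7, 6]
A[mid]=6<7: swap A[8],A[9]; lo=9,mid=10 → [6, 6, 3, 4, 3, 5, 4, 3, 6, 7]
end: lo=9, hi=9; A = [6, 6, 3, 4, 3, 5, 4, 3, 6, 7]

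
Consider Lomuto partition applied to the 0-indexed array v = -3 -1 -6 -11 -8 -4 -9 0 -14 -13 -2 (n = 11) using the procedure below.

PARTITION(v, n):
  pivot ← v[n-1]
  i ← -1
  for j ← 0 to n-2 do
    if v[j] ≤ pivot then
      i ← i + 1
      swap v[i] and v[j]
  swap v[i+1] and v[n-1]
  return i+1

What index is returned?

8

pivot = v[10] = -2; i = -1
j=0: v[0]=-3 ≤ -2 → i=0, swap v[0],v[0] (no change) → -3 -1 -6 -11 -8 -4 -9 0 -14 -13 -2
j=1: v[1]=-1 > -2 → no swap
j=2: v[2]=-6 ≤ -2 → i=1, swap v[1],v[2] → -3 -6 -1 -11 -8 -4 -9 0 -14 -13 -2
j=3: v[3]=-11 ≤ -2 → i=2, swap v[2],v[3] → -3 -6 -11 -1 -8 -4 -9 0 -14 -13 -2
j=4: v[4]=-8 ≤ -2 → i=3, swap v[3],v[4] → -3 -6 -11 -8 -1 -4 -9 0 -14 -13 -2
j=5: v[5]=-4 ≤ -2 → i=4, swap v[4],v[5] → -3 -6 -11 -8 -4 -1 -9 0 -14 -13 -2
j=6: v[6]=-9 ≤ -2 → i=5, swap v[5],v[6] → -3 -6 -11 -8 -4 -9 -1 0 -14 -13 -2
j=7: v[7]=0 > -2 → no swap
j=8: v[8]=-14 ≤ -2 → i=6, swap v[6],v[8] → -3 -6 -11 -8 -4 -9 -14 0 -1 -13 -2
j=9: v[9]=-13 ≤ -2 → i=7, swap v[7],v[9] → -3 -6 -11 -8 -4 -9 -14 -13 -1 0 -2
final swap v[8],v[10] → -3 -6 -11 -8 -4 -9 -14 -13 -2 0 -1; return 8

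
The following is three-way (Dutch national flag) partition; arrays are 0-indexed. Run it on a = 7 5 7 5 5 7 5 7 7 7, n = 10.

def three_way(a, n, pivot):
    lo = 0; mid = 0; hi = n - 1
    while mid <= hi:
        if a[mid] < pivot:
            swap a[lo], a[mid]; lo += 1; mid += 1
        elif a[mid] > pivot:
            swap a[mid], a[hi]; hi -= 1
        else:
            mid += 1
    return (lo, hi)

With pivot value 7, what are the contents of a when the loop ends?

pivot = 7; lo=0, mid=0, hi=9
a[mid]=7=7: mid=1
a[mid]=5<7: swap a[0],a[1]; lo=1,mid=2 → 5 7 7 5 5 7 5 7 7 7
a[mid]=7=7: mid=3
a[mid]=5<7: swap a[1],a[3]; lo=2,mid=4 → 5 5 7 7 5 7 5 7 7 7
a[mid]=5<7: swap a[2],a[4]; lo=3,mid=5 → 5 5 5 7 7 7 5 7 7 7
a[mid]=7=7: mid=6
a[mid]=5<7: swap a[3],a[6]; lo=4,mid=7 → 5 5 5 5 7 7 7 7 7 7
a[mid]=7=7: mid=8
a[mid]=7=7: mid=9
a[mid]=7=7: mid=10
end: lo=4, hi=9; a = 5 5 5 5 7 7 7 7 7 7

5 5 5 5 7 7 7 7 7 7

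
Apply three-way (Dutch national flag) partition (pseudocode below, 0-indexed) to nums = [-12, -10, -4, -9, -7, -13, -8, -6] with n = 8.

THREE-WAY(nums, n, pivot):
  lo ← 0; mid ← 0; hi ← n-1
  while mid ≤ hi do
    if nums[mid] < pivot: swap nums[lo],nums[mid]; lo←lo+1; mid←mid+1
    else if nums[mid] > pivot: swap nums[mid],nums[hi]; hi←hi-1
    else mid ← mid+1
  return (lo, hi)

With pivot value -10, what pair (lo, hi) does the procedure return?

lo=0 mid=0 hi=7
-12<-10: swap(0,0), lo=1 mid=1 ⇒ [-12, -10, -4, -9, -7, -13, -8, -6]
-10=-10: mid=2
-4>-10: swap(2,7), hi=6 ⇒ [-12, -10, -6, -9, -7, -13, -8, -4]
-6>-10: swap(2,6), hi=5 ⇒ [-12, -10, -8, -9, -7, -13, -6, -4]
-8>-10: swap(2,5), hi=4 ⇒ [-12, -10, -13, -9, -7, -8, -6, -4]
-13<-10: swap(1,2), lo=2 mid=3 ⇒ [-12, -13, -10, -9, -7, -8, -6, -4]
-9>-10: swap(3,4), hi=3 ⇒ [-12, -13, -10, -7, -9, -8, -6, -4]
-7>-10: swap(3,3), hi=2 ⇒ [-12, -13, -10, -7, -9, -8, -6, -4]
done. lo=2 hi=2; nums=[-12, -13, -10, -7, -9, -8, -6, -4]

(2, 2)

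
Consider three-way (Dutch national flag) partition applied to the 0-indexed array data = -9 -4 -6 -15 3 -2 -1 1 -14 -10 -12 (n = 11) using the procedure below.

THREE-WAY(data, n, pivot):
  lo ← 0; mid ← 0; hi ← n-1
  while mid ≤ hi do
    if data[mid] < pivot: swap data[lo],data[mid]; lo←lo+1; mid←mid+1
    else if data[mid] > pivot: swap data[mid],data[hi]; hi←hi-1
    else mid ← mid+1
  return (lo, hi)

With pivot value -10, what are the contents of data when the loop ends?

pivot = -10; lo=0, mid=0, hi=10
data[mid]=-9>-10: swap data[0],data[10]; hi=9 → -12 -4 -6 -15 3 -2 -1 1 -14 -10 -9
data[mid]=-12<-10: swap data[0],data[0]; lo=1,mid=1 → -12 -4 -6 -15 3 -2 -1 1 -14 -10 -9
data[mid]=-4>-10: swap data[1],data[9]; hi=8 → -12 -10 -6 -15 3 -2 -1 1 -14 -4 -9
data[mid]=-10=-10: mid=2
data[mid]=-6>-10: swap data[2],data[8]; hi=7 → -12 -10 -14 -15 3 -2 -1 1 -6 -4 -9
data[mid]=-14<-10: swap data[1],data[2]; lo=2,mid=3 → -12 -14 -10 -15 3 -2 -1 1 -6 -4 -9
data[mid]=-15<-10: swap data[2],data[3]; lo=3,mid=4 → -12 -14 -15 -10 3 -2 -1 1 -6 -4 -9
data[mid]=3>-10: swap data[4],data[7]; hi=6 → -12 -14 -15 -10 1 -2 -1 3 -6 -4 -9
data[mid]=1>-10: swap data[4],data[6]; hi=5 → -12 -14 -15 -10 -1 -2 1 3 -6 -4 -9
data[mid]=-1>-10: swap data[4],data[5]; hi=4 → -12 -14 -15 -10 -2 -1 1 3 -6 -4 -9
data[mid]=-2>-10: swap data[4],data[4]; hi=3 → -12 -14 -15 -10 -2 -1 1 3 -6 -4 -9
end: lo=3, hi=3; data = -12 -14 -15 -10 -2 -1 1 3 -6 -4 -9

-12 -14 -15 -10 -2 -1 1 3 -6 -4 -9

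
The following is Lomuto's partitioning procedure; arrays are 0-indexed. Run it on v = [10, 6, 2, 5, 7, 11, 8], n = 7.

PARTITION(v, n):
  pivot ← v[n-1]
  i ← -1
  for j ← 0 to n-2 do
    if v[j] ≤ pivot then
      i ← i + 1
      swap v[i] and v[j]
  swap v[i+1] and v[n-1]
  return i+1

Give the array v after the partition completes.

pivot=8, i=-1
j=0: 10>8, skip
j=1: 6≤8, i=0, swap(0,1) ⇒ [6, 10, 2, 5, 7, 11, 8]
j=2: 2≤8, i=1, swap(1,2) ⇒ [6, 2, 10, 5, 7, 11, 8]
j=3: 5≤8, i=2, swap(2,3) ⇒ [6, 2, 5, 10, 7, 11, 8]
j=4: 7≤8, i=3, swap(3,4) ⇒ [6, 2, 5, 7, 10, 11, 8]
j=5: 11>8, skip
swap(4,6) ⇒ [6, 2, 5, 7, 8, 11, 10]; return 4

[6, 2, 5, 7, 8, 11, 10]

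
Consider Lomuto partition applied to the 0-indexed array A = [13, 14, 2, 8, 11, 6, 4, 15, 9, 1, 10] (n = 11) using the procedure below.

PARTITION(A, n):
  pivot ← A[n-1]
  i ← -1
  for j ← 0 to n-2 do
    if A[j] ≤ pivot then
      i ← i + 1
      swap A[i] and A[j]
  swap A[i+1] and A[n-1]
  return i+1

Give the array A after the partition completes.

[2, 8, 6, 4, 9, 1, 10, 15, 11, 13, 14]

pivot=10, i=-1
j=0: 13>10, skip
j=1: 14>10, skip
j=2: 2≤10, i=0, swap(0,2) ⇒ [2, 14, 13, 8, 11, 6, 4, 15, 9, 1, 10]
j=3: 8≤10, i=1, swap(1,3) ⇒ [2, 8, 13, 14, 11, 6, 4, 15, 9, 1, 10]
j=4: 11>10, skip
j=5: 6≤10, i=2, swap(2,5) ⇒ [2, 8, 6, 14, 11, 13, 4, 15, 9, 1, 10]
j=6: 4≤10, i=3, swap(3,6) ⇒ [2, 8, 6, 4, 11, 13, 14, 15, 9, 1, 10]
j=7: 15>10, skip
j=8: 9≤10, i=4, swap(4,8) ⇒ [2, 8, 6, 4, 9, 13, 14, 15, 11, 1, 10]
j=9: 1≤10, i=5, swap(5,9) ⇒ [2, 8, 6, 4, 9, 1, 14, 15, 11, 13, 10]
swap(6,10) ⇒ [2, 8, 6, 4, 9, 1, 10, 15, 11, 13, 14]; return 6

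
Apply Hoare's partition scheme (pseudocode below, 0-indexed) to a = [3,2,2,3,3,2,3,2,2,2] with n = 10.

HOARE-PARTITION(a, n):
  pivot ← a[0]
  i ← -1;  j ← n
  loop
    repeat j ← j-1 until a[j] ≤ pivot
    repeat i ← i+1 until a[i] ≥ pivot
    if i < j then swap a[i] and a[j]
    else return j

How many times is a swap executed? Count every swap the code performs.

3

pivot=3
j stops at 9 (2), i stops at 0 (3); swap ⇒ [2,2,2,3,3,2,3,2,2,3]
j stops at 8 (2), i stops at 3 (3); swap ⇒ [2,2,2,2,3,2,3,2,3,3]
j stops at 7 (2), i stops at 4 (3); swap ⇒ [2,2,2,2,2,2,3,3,3,3]
j stops at 6, i stops at 6; i≥j ⇒ return 6. a=[2,2,2,2,2,2,3,3,3,3]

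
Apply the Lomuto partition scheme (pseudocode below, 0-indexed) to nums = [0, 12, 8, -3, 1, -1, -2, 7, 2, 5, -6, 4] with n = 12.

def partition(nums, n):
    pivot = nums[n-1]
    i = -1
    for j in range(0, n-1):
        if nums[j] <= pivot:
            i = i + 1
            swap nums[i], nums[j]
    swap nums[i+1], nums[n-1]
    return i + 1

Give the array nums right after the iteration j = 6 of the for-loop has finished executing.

pivot = nums[11] = 4; i = -1
j=0: nums[0]=0 ≤ 4 → i=0, swap nums[0],nums[0] (no change) → [0, 12, 8, -3, 1, -1, -2, 7, 2, 5, -6, 4]
j=1: nums[1]=12 > 4 → no swap
j=2: nums[2]=8 > 4 → no swap
j=3: nums[3]=-3 ≤ 4 → i=1, swap nums[1],nums[3] → [0, -3, 8, 12, 1, -1, -2, 7, 2, 5, -6, 4]
j=4: nums[4]=1 ≤ 4 → i=2, swap nums[2],nums[4] → [0, -3, 1, 12, 8, -1, -2, 7, 2, 5, -6, 4]
j=5: nums[5]=-1 ≤ 4 → i=3, swap nums[3],nums[5] → [0, -3, 1, -1, 8, 12, -2, 7, 2, 5, -6, 4]
j=6: nums[6]=-2 ≤ 4 → i=4, swap nums[4],nums[6] → [0, -3, 1, -1, -2, 12, 8, 7, 2, 5, -6, 4]
(after j=6) nums = [0, -3, 1, -1, -2, 12, 8, 7, 2, 5, -6, 4]

[0, -3, 1, -1, -2, 12, 8, 7, 2, 5, -6, 4]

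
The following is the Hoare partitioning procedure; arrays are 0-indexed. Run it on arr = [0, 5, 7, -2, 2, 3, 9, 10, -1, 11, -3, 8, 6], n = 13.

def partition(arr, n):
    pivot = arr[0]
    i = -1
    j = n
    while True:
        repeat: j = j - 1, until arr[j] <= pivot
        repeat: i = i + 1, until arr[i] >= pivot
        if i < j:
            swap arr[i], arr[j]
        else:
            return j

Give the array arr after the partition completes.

pivot=0
j stops at 10 (-3), i stops at 0 (0); swap ⇒ [-3, 5, 7, -2, 2, 3, 9, 10, -1, 11, 0, 8, 6]
j stops at 8 (-1), i stops at 1 (5); swap ⇒ [-3, -1, 7, -2, 2, 3, 9, 10, 5, 11, 0, 8, 6]
j stops at 3 (-2), i stops at 2 (7); swap ⇒ [-3, -1, -2, 7, 2, 3, 9, 10, 5, 11, 0, 8, 6]
j stops at 2, i stops at 3; i≥j ⇒ return 2. arr=[-3, -1, -2, 7, 2, 3, 9, 10, 5, 11, 0, 8, 6]

[-3, -1, -2, 7, 2, 3, 9, 10, 5, 11, 0, 8, 6]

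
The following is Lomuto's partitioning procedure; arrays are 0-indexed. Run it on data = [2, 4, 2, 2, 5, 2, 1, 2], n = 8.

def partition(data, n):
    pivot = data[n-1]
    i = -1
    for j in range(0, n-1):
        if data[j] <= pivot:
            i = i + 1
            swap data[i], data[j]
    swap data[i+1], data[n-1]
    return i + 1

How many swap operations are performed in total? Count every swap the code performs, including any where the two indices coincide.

6

pivot=2, i=-1
j=0: 2≤2, i=0, swap(0,0) ⇒ [2, 4, 2, 2, 5, 2, 1, 2]
j=1: 4>2, skip
j=2: 2≤2, i=1, swap(1,2) ⇒ [2, 2, 4, 2, 5, 2, 1, 2]
j=3: 2≤2, i=2, swap(2,3) ⇒ [2, 2, 2, 4, 5, 2, 1, 2]
j=4: 5>2, skip
j=5: 2≤2, i=3, swap(3,5) ⇒ [2, 2, 2, 2, 5, 4, 1, 2]
j=6: 1≤2, i=4, swap(4,6) ⇒ [2, 2, 2, 2, 1, 4, 5, 2]
swap(5,7) ⇒ [2, 2, 2, 2, 1, 2, 5, 4]; return 5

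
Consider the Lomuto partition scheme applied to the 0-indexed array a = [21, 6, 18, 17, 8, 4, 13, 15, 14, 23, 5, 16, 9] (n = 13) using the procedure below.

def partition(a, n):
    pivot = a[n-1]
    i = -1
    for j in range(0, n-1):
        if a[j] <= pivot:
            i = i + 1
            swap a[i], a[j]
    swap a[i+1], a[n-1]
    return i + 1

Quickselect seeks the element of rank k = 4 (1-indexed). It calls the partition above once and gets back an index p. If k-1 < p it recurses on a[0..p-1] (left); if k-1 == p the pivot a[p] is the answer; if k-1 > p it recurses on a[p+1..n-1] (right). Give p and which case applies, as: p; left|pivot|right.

4; left

pivot = a[12] = 9; i = -1
j=0: a[0]=21 > 9 → no swap
j=1: a[1]=6 ≤ 9 → i=0, swap a[0],a[1] → [6, 21, 18, 17, 8, 4, 13, 15, 14, 23, 5, 16, 9]
j=2: a[2]=18 > 9 → no swap
j=3: a[3]=17 > 9 → no swap
j=4: a[4]=8 ≤ 9 → i=1, swap a[1],a[4] → [6, 8, 18, 17, 21, 4, 13, 15, 14, 23, 5, 16, 9]
j=5: a[5]=4 ≤ 9 → i=2, swap a[2],a[5] → [6, 8, 4, 17, 21, 18, 13, 15, 14, 23, 5, 16, 9]
j=6: a[6]=13 > 9 → no swap
j=7: a[7]=15 > 9 → no swap
j=8: a[8]=14 > 9 → no swap
j=9: a[9]=23 > 9 → no swap
j=10: a[10]=5 ≤ 9 → i=3, swap a[3],a[10] → [6, 8, 4, 5, 21, 18, 13, 15, 14, 23, 17, 16, 9]
j=11: a[11]=16 > 9 → no swap
final swap a[4],a[12] → [6, 8, 4, 5, 9, 18, 13, 15, 14, 23, 17, 16, 21]; return 4
p = 4; k-1 = 3 < 4 ⇒ left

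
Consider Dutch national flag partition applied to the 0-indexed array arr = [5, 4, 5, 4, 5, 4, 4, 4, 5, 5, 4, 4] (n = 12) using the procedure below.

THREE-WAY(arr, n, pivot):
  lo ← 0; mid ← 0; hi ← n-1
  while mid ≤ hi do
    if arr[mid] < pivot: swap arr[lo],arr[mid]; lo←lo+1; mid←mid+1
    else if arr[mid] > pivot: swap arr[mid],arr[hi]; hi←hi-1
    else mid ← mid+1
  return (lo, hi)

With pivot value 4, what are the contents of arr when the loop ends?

lo=0 mid=0 hi=11
5>4: swap(0,11), hi=10 ⇒ [4, 4, 5, 4, 5, 4, 4, 4, 5, 5, 4, 5]
4=4: mid=1
4=4: mid=2
5>4: swap(2,10), hi=9 ⇒ [4, 4, 4, 4, 5, 4, 4, 4, 5, 5, 5, 5]
4=4: mid=3
4=4: mid=4
5>4: swap(4,9), hi=8 ⇒ [4, 4, 4, 4, 5, 4, 4, 4, 5, 5, 5, 5]
5>4: swap(4,8), hi=7 ⇒ [4, 4, 4, 4, 5, 4, 4, 4, 5, 5, 5, 5]
5>4: swap(4,7), hi=6 ⇒ [4, 4, 4, 4, 4, 4, 4, 5, 5, 5, 5, 5]
4=4: mid=5
4=4: mid=6
4=4: mid=7
done. lo=0 hi=6; arr=[4, 4, 4, 4, 4, 4, 4, 5, 5, 5, 5, 5]

[4, 4, 4, 4, 4, 4, 4, 5, 5, 5, 5, 5]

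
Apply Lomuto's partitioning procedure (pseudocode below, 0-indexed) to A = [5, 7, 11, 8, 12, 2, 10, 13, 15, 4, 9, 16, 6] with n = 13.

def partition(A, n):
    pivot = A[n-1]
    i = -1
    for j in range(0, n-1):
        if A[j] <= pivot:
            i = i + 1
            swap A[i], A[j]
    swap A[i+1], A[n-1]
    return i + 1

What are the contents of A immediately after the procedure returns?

pivot=6, i=-1
j=0: 5≤6, i=0, swap(0,0) ⇒ [5, 7, 11, 8, 12, 2, 10, 13, 15, 4, 9, 16, 6]
j=1: 7>6, skip
j=2: 11>6, skip
j=3: 8>6, skip
j=4: 12>6, skip
j=5: 2≤6, i=1, swap(1,5) ⇒ [5, 2, 11, 8, 12, 7, 10, 13, 15, 4, 9, 16, 6]
j=6: 10>6, skip
j=7: 13>6, skip
j=8: 15>6, skip
j=9: 4≤6, i=2, swap(2,9) ⇒ [5, 2, 4, 8, 12, 7, 10, 13, 15, 11, 9, 16, 6]
j=10: 9>6, skip
j=11: 16>6, skip
swap(3,12) ⇒ [5, 2, 4, 6, 12, 7, 10, 13, 15, 11, 9, 16, 8]; return 3

[5, 2, 4, 6, 12, 7, 10, 13, 15, 11, 9, 16, 8]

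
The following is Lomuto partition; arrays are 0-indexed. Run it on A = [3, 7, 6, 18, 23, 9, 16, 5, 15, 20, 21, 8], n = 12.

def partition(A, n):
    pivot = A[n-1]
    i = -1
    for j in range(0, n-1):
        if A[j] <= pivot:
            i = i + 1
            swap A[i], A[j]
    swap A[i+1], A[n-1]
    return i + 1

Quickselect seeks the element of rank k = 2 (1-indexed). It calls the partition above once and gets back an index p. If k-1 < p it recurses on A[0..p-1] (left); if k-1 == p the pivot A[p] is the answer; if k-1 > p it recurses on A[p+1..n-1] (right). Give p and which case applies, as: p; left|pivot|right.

4; left

pivot = A[11] = 8; i = -1
j=0: A[0]=3 ≤ 8 → i=0, swap A[0],A[0] (no change) → [3, 7, 6, 18, 23, 9, 16, 5, 15, 20, 21, 8]
j=1: A[1]=7 ≤ 8 → i=1, swap A[1],A[1] (no change) → [3, 7, 6, 18, 23, 9, 16, 5, 15, 20, 21, 8]
j=2: A[2]=6 ≤ 8 → i=2, swap A[2],A[2] (no change) → [3, 7, 6, 18, 23, 9, 16, 5, 15, 20, 21, 8]
j=3: A[3]=18 > 8 → no swap
j=4: A[4]=23 > 8 → no swap
j=5: A[5]=9 > 8 → no swap
j=6: A[6]=16 > 8 → no swap
j=7: A[7]=5 ≤ 8 → i=3, swap A[3],A[7] → [3, 7, 6, 5, 23, 9, 16, 18, 15, 20, 21, 8]
j=8: A[8]=15 > 8 → no swap
j=9: A[9]=20 > 8 → no swap
j=10: A[10]=21 > 8 → no swap
final swap A[4],A[11] → [3, 7, 6, 5, 8, 9, 16, 18, 15, 20, 21, 23]; return 4
p = 4; k-1 = 1 < 4 ⇒ left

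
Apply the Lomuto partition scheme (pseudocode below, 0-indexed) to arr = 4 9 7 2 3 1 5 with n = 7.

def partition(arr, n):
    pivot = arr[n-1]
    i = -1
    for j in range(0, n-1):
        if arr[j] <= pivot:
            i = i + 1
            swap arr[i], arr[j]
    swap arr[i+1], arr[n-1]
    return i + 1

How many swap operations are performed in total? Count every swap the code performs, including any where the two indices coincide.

5

pivot=5, i=-1
j=0: 4≤5, i=0, swap(0,0) ⇒ 4 9 7 2 3 1 5
j=1: 9>5, skip
j=2: 7>5, skip
j=3: 2≤5, i=1, swap(1,3) ⇒ 4 2 7 9 3 1 5
j=4: 3≤5, i=2, swap(2,4) ⇒ 4 2 3 9 7 1 5
j=5: 1≤5, i=3, swap(3,5) ⇒ 4 2 3 1 7 9 5
swap(4,6) ⇒ 4 2 3 1 5 9 7; return 4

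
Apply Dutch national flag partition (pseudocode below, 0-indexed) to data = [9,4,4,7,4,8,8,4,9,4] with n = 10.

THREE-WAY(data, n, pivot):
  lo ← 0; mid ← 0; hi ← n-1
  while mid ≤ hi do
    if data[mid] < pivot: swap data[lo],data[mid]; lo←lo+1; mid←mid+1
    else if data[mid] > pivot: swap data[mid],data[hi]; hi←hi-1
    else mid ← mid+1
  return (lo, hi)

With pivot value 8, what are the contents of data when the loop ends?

[4,4,4,7,4,4,8,8,9,9]

pivot = 8; lo=0, mid=0, hi=9
data[mid]=9>8: swap data[0],data[9]; hi=8 → [4,4,4,7,4,8,8,4,9,9]
data[mid]=4<8: swap data[0],data[0]; lo=1,mid=1 → [4,4,4,7,4,8,8,4,9,9]
data[mid]=4<8: swap data[1],data[1]; lo=2,mid=2 → [4,4,4,7,4,8,8,4,9,9]
data[mid]=4<8: swap data[2],data[2]; lo=3,mid=3 → [4,4,4,7,4,8,8,4,9,9]
data[mid]=7<8: swap data[3],data[3]; lo=4,mid=4 → [4,4,4,7,4,8,8,4,9,9]
data[mid]=4<8: swap data[4],data[4]; lo=5,mid=5 → [4,4,4,7,4,8,8,4,9,9]
data[mid]=8=8: mid=6
data[mid]=8=8: mid=7
data[mid]=4<8: swap data[5],data[7]; lo=6,mid=8 → [4,4,4,7,4,4,8,8,9,9]
data[mid]=9>8: swap data[8],data[8]; hi=7 → [4,4,4,7,4,4,8,8,9,9]
end: lo=6, hi=7; data = [4,4,4,7,4,4,8,8,9,9]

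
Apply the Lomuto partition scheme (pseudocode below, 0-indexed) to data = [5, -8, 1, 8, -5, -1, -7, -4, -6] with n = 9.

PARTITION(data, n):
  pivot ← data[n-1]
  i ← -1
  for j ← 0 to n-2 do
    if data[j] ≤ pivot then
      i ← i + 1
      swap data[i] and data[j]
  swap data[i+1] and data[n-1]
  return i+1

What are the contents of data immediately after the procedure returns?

pivot = data[8] = -6; i = -1
j=0: data[0]=5 > -6 → no swap
j=1: data[1]=-8 ≤ -6 → i=0, swap data[0],data[1] → [-8, 5, 1, 8, -5, -1, -7, -4, -6]
j=2: data[2]=1 > -6 → no swap
j=3: data[3]=8 > -6 → no swap
j=4: data[4]=-5 > -6 → no swap
j=5: data[5]=-1 > -6 → no swap
j=6: data[6]=-7 ≤ -6 → i=1, swap data[1],data[6] → [-8, -7, 1, 8, -5, -1, 5, -4, -6]
j=7: data[7]=-4 > -6 → no swap
final swap data[2],data[8] → [-8, -7, -6, 8, -5, -1, 5, -4, 1]; return 2

[-8, -7, -6, 8, -5, -1, 5, -4, 1]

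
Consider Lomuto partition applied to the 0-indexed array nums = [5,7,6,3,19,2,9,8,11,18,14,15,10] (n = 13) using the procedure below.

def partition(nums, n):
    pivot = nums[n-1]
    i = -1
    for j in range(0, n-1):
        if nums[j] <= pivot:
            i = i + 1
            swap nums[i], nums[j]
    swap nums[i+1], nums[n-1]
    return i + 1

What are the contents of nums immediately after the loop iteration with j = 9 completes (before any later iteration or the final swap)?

pivot = nums[12] = 10; i = -1
j=0: nums[0]=5 ≤ 10 → i=0, swap nums[0],nums[0] (no change) → [5,7,6,3,19,2,9,8,11,18,14,15,10]
j=1: nums[1]=7 ≤ 10 → i=1, swap nums[1],nums[1] (no change) → [5,7,6,3,19,2,9,8,11,18,14,15,10]
j=2: nums[2]=6 ≤ 10 → i=2, swap nums[2],nums[2] (no change) → [5,7,6,3,19,2,9,8,11,18,14,15,10]
j=3: nums[3]=3 ≤ 10 → i=3, swap nums[3],nums[3] (no change) → [5,7,6,3,19,2,9,8,11,18,14,15,10]
j=4: nums[4]=19 > 10 → no swap
j=5: nums[5]=2 ≤ 10 → i=4, swap nums[4],nums[5] → [5,7,6,3,2,19,9,8,11,18,14,15,10]
j=6: nums[6]=9 ≤ 10 → i=5, swap nums[5],nums[6] → [5,7,6,3,2,9,19,8,11,18,14,15,10]
j=7: nums[7]=8 ≤ 10 → i=6, swap nums[6],nums[7] → [5,7,6,3,2,9,8,19,11,18,14,15,10]
j=8: nums[8]=11 > 10 → no swap
j=9: nums[9]=18 > 10 → no swap
(after j=9) nums = [5,7,6,3,2,9,8,19,11,18,14,15,10]

[5,7,6,3,2,9,8,19,11,18,14,15,10]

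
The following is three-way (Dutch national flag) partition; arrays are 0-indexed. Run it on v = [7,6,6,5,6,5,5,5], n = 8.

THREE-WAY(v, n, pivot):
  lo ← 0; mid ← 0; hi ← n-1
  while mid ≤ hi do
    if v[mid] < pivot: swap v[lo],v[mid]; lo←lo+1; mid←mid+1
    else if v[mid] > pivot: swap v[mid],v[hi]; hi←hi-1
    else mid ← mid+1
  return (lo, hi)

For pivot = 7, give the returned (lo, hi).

(7, 7)

pivot = 7; lo=0, mid=0, hi=7
v[mid]=7=7: mid=1
v[mid]=6<7: swap v[0],v[1]; lo=1,mid=2 → [6,7,6,5,6,5,5,5]
v[mid]=6<7: swap v[1],v[2]; lo=2,mid=3 → [6,6,7,5,6,5,5,5]
v[mid]=5<7: swap v[2],v[3]; lo=3,mid=4 → [6,6,5,7,6,5,5,5]
v[mid]=6<7: swap v[3],v[4]; lo=4,mid=5 → [6,6,5,6,7,5,5,5]
v[mid]=5<7: swap v[4],v[5]; lo=5,mid=6 → [6,6,5,6,5,7,5,5]
v[mid]=5<7: swap v[5],v[6]; lo=6,mid=7 → [6,6,5,6,5,5,7,5]
v[mid]=5<7: swap v[6],v[7]; lo=7,mid=8 → [6,6,5,6,5,5,5,7]
end: lo=7, hi=7; v = [6,6,5,6,5,5,5,7]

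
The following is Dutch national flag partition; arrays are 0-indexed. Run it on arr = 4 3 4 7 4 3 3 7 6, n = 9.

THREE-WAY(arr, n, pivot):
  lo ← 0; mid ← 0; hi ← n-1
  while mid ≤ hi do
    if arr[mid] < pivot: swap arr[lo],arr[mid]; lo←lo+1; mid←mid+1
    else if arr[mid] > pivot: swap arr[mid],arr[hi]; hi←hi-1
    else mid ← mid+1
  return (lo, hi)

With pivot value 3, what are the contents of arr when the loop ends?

3 3 3 4 7 4 7 6 4

pivot = 3; lo=0, mid=0, hi=8
arr[mid]=4>3: swap arr[0],arr[8]; hi=7 → 6 3 4 7 4 3 3 7 4
arr[mid]=6>3: swap arr[0],arr[7]; hi=6 → 7 3 4 7 4 3 3 6 4
arr[mid]=7>3: swap arr[0],arr[6]; hi=5 → 3 3 4 7 4 3 7 6 4
arr[mid]=3=3: mid=1
arr[mid]=3=3: mid=2
arr[mid]=4>3: swap arr[2],arr[5]; hi=4 → 3 3 3 7 4 4 7 6 4
arr[mid]=3=3: mid=3
arr[mid]=7>3: swap arr[3],arr[4]; hi=3 → 3 3 3 4 7 4 7 6 4
arr[mid]=4>3: swap arr[3],arr[3]; hi=2 → 3 3 3 4 7 4 7 6 4
end: lo=0, hi=2; arr = 3 3 3 4 7 4 7 6 4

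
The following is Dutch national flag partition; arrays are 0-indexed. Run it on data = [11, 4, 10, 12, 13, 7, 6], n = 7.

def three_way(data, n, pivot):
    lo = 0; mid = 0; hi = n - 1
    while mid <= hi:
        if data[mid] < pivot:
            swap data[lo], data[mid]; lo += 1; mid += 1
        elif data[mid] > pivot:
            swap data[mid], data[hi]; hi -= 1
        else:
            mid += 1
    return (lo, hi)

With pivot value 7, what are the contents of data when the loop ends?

pivot = 7; lo=0, mid=0, hi=6
data[mid]=11>7: swap data[0],data[6]; hi=5 → [6, 4, 10, 12, 13, 7, 11]
data[mid]=6<7: swap data[0],data[0]; lo=1,mid=1 → [6, 4, 10, 12, 13, 7, 11]
data[mid]=4<7: swap data[1],data[1]; lo=2,mid=2 → [6, 4, 10, 12, 13, 7, 11]
data[mid]=10>7: swap data[2],data[5]; hi=4 → [6, 4, 7, 12, 13, 10, 11]
data[mid]=7=7: mid=3
data[mid]=12>7: swap data[3],data[4]; hi=3 → [6, 4, 7, 13, 12, 10, 11]
data[mid]=13>7: swap data[3],data[3]; hi=2 → [6, 4, 7, 13, 12, 10, 11]
end: lo=2, hi=2; data = [6, 4, 7, 13, 12, 10, 11]

[6, 4, 7, 13, 12, 10, 11]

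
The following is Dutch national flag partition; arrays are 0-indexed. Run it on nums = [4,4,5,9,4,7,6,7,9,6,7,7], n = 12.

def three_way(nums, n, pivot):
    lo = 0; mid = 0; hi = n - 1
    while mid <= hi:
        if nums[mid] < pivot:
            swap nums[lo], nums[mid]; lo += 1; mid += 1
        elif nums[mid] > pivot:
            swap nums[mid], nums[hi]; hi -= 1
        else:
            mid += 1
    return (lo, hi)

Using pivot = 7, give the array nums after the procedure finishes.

[4,4,5,4,6,6,7,7,7,7,9,9]

pivot = 7; lo=0, mid=0, hi=11
nums[mid]=4<7: swap nums[0],nums[0]; lo=1,mid=1 → [4,4,5,9,4,7,6,7,9,6,7,7]
nums[mid]=4<7: swap nums[1],nums[1]; lo=2,mid=2 → [4,4,5,9,4,7,6,7,9,6,7,7]
nums[mid]=5<7: swap nums[2],nums[2]; lo=3,mid=3 → [4,4,5,9,4,7,6,7,9,6,7,7]
nums[mid]=9>7: swap nums[3],nums[11]; hi=10 → [4,4,5,7,4,7,6,7,9,6,7,9]
nums[mid]=7=7: mid=4
nums[mid]=4<7: swap nums[3],nums[4]; lo=4,mid=5 → [4,4,5,4,7,7,6,7,9,6,7,9]
nums[mid]=7=7: mid=6
nums[mid]=6<7: swap nums[4],nums[6]; lo=5,mid=7 → [4,4,5,4,6,7,7,7,9,6,7,9]
nums[mid]=7=7: mid=8
nums[mid]=9>7: swap nums[8],nums[10]; hi=9 → [4,4,5,4,6,7,7,7,7,6,9,9]
nums[mid]=7=7: mid=9
nums[mid]=6<7: swap nums[5],nums[9]; lo=6,mid=10 → [4,4,5,4,6,6,7,7,7,7,9,9]
end: lo=6, hi=9; nums = [4,4,5,4,6,6,7,7,7,7,9,9]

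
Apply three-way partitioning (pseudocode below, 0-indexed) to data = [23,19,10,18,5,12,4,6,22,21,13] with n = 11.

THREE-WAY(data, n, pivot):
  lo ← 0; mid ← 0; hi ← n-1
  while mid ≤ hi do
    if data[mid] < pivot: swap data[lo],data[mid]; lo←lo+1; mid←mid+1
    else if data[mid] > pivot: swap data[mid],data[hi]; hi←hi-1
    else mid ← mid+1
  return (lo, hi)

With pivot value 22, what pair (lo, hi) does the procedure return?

pivot = 22; lo=0, mid=0, hi=10
data[mid]=23>22: swap data[0],data[10]; hi=9 → [13,19,10,18,5,12,4,6,22,21,23]
data[mid]=13<22: swap data[0],data[0]; lo=1,mid=1 → [13,19,10,18,5,12,4,6,22,21,23]
data[mid]=19<22: swap data[1],data[1]; lo=2,mid=2 → [13,19,10,18,5,12,4,6,22,21,23]
data[mid]=10<22: swap data[2],data[2]; lo=3,mid=3 → [13,19,10,18,5,12,4,6,22,21,23]
data[mid]=18<22: swap data[3],data[3]; lo=4,mid=4 → [13,19,10,18,5,12,4,6,22,21,23]
data[mid]=5<22: swap data[4],data[4]; lo=5,mid=5 → [13,19,10,18,5,12,4,6,22,21,23]
data[mid]=12<22: swap data[5],data[5]; lo=6,mid=6 → [13,19,10,18,5,12,4,6,22,21,23]
data[mid]=4<22: swap data[6],data[6]; lo=7,mid=7 → [13,19,10,18,5,12,4,6,22,21,23]
data[mid]=6<22: swap data[7],data[7]; lo=8,mid=8 → [13,19,10,18,5,12,4,6,22,21,23]
data[mid]=22=22: mid=9
data[mid]=21<22: swap data[8],data[9]; lo=9,mid=10 → [13,19,10,18,5,12,4,6,21,22,23]
end: lo=9, hi=9; data = [13,19,10,18,5,12,4,6,21,22,23]

(9, 9)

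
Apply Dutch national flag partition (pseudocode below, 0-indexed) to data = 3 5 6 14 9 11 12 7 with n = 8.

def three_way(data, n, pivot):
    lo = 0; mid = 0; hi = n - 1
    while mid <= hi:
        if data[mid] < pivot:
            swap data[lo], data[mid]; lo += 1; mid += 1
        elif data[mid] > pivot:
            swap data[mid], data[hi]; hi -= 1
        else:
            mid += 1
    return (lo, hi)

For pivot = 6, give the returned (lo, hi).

lo=0 mid=0 hi=7
3<6: swap(0,0), lo=1 mid=1 ⇒ 3 5 6 14 9 11 12 7
5<6: swap(1,1), lo=2 mid=2 ⇒ 3 5 6 14 9 11 12 7
6=6: mid=3
14>6: swap(3,7), hi=6 ⇒ 3 5 6 7 9 11 12 14
7>6: swap(3,6), hi=5 ⇒ 3 5 6 12 9 11 7 14
12>6: swap(3,5), hi=4 ⇒ 3 5 6 11 9 12 7 14
11>6: swap(3,4), hi=3 ⇒ 3 5 6 9 11 12 7 14
9>6: swap(3,3), hi=2 ⇒ 3 5 6 9 11 12 7 14
done. lo=2 hi=2; data=3 5 6 9 11 12 7 14

(2, 2)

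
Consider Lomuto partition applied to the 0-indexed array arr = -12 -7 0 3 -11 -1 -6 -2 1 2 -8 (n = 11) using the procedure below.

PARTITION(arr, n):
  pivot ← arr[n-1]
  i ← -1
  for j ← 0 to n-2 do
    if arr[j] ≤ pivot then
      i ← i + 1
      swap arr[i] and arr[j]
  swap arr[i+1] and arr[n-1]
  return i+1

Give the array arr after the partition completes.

pivot = arr[10] = -8; i = -1
j=0: arr[0]=-12 ≤ -8 → i=0, swap arr[0],arr[0] (no change) → -12 -7 0 3 -11 -1 -6 -2 1 2 -8
j=1: arr[1]=-7 > -8 → no swap
j=2: arr[2]=0 > -8 → no swap
j=3: arr[3]=3 > -8 → no swap
j=4: arr[4]=-11 ≤ -8 → i=1, swap arr[1],arr[4] → -12 -11 0 3 -7 -1 -6 -2 1 2 -8
j=5: arr[5]=-1 > -8 → no swap
j=6: arr[6]=-6 > -8 → no swap
j=7: arr[7]=-2 > -8 → no swap
j=8: arr[8]=1 > -8 → no swap
j=9: arr[9]=2 > -8 → no swap
final swap arr[2],arr[10] → -12 -11 -8 3 -7 -1 -6 -2 1 2 0; return 2

-12 -11 -8 3 -7 -1 -6 -2 1 2 0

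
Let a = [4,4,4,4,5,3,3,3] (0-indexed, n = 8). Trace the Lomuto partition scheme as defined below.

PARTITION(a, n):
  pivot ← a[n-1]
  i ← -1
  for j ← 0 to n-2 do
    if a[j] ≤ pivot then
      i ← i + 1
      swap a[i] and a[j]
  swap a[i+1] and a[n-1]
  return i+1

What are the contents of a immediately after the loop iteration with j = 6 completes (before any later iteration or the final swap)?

[3,3,4,4,5,4,4,3]

pivot = a[7] = 3; i = -1
j=0: a[0]=4 > 3 → no swap
j=1: a[1]=4 > 3 → no swap
j=2: a[2]=4 > 3 → no swap
j=3: a[3]=4 > 3 → no swap
j=4: a[4]=5 > 3 → no swap
j=5: a[5]=3 ≤ 3 → i=0, swap a[0],a[5] → [3,4,4,4,5,4,3,3]
j=6: a[6]=3 ≤ 3 → i=1, swap a[1],a[6] → [3,3,4,4,5,4,4,3]
(after j=6) a = [3,3,4,4,5,4,4,3]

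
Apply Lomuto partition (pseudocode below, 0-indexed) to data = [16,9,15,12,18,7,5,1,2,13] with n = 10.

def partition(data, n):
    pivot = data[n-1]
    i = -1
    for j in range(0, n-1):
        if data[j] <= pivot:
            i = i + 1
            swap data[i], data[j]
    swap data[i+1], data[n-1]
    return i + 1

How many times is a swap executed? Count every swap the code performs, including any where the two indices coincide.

pivot = data[9] = 13; i = -1
j=0: data[0]=16 > 13 → no swap
j=1: data[1]=9 ≤ 13 → i=0, swap data[0],data[1] → [9,16,15,12,18,7,5,1,2,13]
j=2: data[2]=15 > 13 → no swap
j=3: data[3]=12 ≤ 13 → i=1, swap data[1],data[3] → [9,12,15,16,18,7,5,1,2,13]
j=4: data[4]=18 > 13 → no swap
j=5: data[5]=7 ≤ 13 → i=2, swap data[2],data[5] → [9,12,7,16,18,15,5,1,2,13]
j=6: data[6]=5 ≤ 13 → i=3, swap data[3],data[6] → [9,12,7,5,18,15,16,1,2,13]
j=7: data[7]=1 ≤ 13 → i=4, swap data[4],data[7] → [9,12,7,5,1,15,16,18,2,13]
j=8: data[8]=2 ≤ 13 → i=5, swap data[5],data[8] → [9,12,7,5,1,2,16,18,15,13]
final swap data[6],data[9] → [9,12,7,5,1,2,13,18,15,16]; return 6

7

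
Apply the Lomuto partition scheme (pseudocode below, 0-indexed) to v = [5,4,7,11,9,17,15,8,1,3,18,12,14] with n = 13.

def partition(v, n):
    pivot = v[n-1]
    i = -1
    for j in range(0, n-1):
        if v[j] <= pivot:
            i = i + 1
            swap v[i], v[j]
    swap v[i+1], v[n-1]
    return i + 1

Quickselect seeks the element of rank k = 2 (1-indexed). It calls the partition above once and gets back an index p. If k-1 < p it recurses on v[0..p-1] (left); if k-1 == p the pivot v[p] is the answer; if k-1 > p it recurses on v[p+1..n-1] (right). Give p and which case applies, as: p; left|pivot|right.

pivot = v[12] = 14; i = -1
j=0: v[0]=5 ≤ 14 → i=0, swap v[0],v[0] (no change) → [5,4,7,11,9,17,15,8,1,3,18,12,14]
j=1: v[1]=4 ≤ 14 → i=1, swap v[1],v[1] (no change) → [5,4,7,11,9,17,15,8,1,3,18,12,14]
j=2: v[2]=7 ≤ 14 → i=2, swap v[2],v[2] (no change) → [5,4,7,11,9,17,15,8,1,3,18,12,14]
j=3: v[3]=11 ≤ 14 → i=3, swap v[3],v[3] (no change) → [5,4,7,11,9,17,15,8,1,3,18,12,14]
j=4: v[4]=9 ≤ 14 → i=4, swap v[4],v[4] (no change) → [5,4,7,11,9,17,15,8,1,3,18,12,14]
j=5: v[5]=17 > 14 → no swap
j=6: v[6]=15 > 14 → no swap
j=7: v[7]=8 ≤ 14 → i=5, swap v[5],v[7] → [5,4,7,11,9,8,15,17,1,3,18,12,14]
j=8: v[8]=1 ≤ 14 → i=6, swap v[6],v[8] → [5,4,7,11,9,8,1,17,15,3,18,12,14]
j=9: v[9]=3 ≤ 14 → i=7, swap v[7],v[9] → [5,4,7,11,9,8,1,3,15,17,18,12,14]
j=10: v[10]=18 > 14 → no swap
j=11: v[11]=12 ≤ 14 → i=8, swap v[8],v[11] → [5,4,7,11,9,8,1,3,12,17,18,15,14]
final swap v[9],v[12] → [5,4,7,11,9,8,1,3,12,14,18,15,17]; return 9
p = 9; k-1 = 1 < 9 ⇒ left

9; left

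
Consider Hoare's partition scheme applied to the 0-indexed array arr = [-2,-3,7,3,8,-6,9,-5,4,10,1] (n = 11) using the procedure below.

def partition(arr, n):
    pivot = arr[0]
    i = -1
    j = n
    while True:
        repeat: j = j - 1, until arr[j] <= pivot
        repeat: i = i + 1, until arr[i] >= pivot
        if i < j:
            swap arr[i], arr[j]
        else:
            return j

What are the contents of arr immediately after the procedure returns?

pivot = arr[0] = -2; i = -1, j = 11
j→7 (arr[7]=-5≤-2), i→0 (arr[0]=-2≥-2); i<j, swap → [-5,-3,7,3,8,-6,9,-2,4,10,1]
j→5 (arr[5]=-6≤-2), i→2 (arr[2]=7≥-2); i<j, swap → [-5,-3,-6,3,8,7,9,-2,4,10,1]
j→2, i→3; i≥j, return j=2. arr = [-5,-3,-6,3,8,7,9,-2,4,10,1]

[-5,-3,-6,3,8,7,9,-2,4,10,1]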